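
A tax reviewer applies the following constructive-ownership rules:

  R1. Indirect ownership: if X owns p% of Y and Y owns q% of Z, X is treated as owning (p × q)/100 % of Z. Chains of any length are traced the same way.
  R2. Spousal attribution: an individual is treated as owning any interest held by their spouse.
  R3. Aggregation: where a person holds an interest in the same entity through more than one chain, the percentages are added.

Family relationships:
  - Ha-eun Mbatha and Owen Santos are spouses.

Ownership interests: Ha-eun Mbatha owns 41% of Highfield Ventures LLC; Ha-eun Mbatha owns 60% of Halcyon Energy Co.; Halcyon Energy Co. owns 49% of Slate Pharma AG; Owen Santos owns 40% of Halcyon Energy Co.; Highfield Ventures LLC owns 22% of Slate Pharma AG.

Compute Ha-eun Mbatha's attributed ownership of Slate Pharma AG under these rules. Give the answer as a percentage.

58.02%

By spousal attribution (R2), Ha-eun Mbatha is treated as also owning Owen Santos's interest in Halcyon Energy Co, giving 60% + 40% = 100%.
Chain via Halcyon Energy Co. (R1): 100% × 49% = 49% of Slate Pharma AG.
Chain via Highfield Ventures LLC (R1): 41% × 22% = 9.02% of Slate Pharma AG.
Aggregating (R3): 49% + 9.02% = 58.02%.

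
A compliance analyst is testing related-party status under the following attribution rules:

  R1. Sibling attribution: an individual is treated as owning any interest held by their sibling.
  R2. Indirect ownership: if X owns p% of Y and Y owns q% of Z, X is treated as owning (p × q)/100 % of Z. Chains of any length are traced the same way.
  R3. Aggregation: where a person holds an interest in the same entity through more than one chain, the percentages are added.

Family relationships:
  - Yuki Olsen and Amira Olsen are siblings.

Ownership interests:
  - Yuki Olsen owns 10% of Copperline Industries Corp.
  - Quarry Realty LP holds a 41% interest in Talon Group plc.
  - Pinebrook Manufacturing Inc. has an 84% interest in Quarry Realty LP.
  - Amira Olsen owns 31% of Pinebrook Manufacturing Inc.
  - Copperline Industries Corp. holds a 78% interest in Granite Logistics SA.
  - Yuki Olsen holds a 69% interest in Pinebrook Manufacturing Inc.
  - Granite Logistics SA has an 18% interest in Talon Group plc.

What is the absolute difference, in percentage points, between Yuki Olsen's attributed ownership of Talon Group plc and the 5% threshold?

By sibling attribution (R1), Yuki Olsen is treated as also owning Amira Olsen's interest in Pinebrook Manufacturing Inc, giving 69% + 31% = 100%.
Chain via Copperline Industries Corp. → Granite Logistics SA (R2): 10% × 78% × 18% = 1.404% of Talon Group plc.
Chain via Pinebrook Manufacturing Inc. → Quarry Realty LP (R2): 100% × 84% × 41% = 34.44% of Talon Group plc.
Aggregating (R3): 1.404% + 34.44% = 35.844%.
35.844% exceeds the 5% threshold by 30.844 percentage points.

30.844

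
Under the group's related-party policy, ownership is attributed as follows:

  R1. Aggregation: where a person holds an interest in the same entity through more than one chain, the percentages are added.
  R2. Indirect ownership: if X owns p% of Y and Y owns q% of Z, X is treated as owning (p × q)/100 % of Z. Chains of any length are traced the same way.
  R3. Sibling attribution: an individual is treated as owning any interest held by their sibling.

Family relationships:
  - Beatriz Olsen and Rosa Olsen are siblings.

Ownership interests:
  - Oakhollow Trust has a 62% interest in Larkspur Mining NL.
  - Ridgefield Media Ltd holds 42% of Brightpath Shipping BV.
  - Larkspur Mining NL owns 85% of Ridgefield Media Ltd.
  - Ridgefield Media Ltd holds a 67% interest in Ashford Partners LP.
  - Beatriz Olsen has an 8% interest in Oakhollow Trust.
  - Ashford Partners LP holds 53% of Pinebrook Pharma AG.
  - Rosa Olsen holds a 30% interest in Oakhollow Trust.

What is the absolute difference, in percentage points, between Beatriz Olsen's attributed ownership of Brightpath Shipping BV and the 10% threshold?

1.58908

By sibling attribution (R3), Beatriz Olsen is treated as also owning Rosa Olsen's interest in Oakhollow Trust, giving 8% + 30% = 38%.
Chain via Oakhollow Trust → Larkspur Mining NL → Ridgefield Media Ltd (R2): 38% × 62% × 85% × 42% = 8.41092% of Brightpath Shipping BV.
8.41092% falls short of the 10% threshold by 1.58908 percentage points.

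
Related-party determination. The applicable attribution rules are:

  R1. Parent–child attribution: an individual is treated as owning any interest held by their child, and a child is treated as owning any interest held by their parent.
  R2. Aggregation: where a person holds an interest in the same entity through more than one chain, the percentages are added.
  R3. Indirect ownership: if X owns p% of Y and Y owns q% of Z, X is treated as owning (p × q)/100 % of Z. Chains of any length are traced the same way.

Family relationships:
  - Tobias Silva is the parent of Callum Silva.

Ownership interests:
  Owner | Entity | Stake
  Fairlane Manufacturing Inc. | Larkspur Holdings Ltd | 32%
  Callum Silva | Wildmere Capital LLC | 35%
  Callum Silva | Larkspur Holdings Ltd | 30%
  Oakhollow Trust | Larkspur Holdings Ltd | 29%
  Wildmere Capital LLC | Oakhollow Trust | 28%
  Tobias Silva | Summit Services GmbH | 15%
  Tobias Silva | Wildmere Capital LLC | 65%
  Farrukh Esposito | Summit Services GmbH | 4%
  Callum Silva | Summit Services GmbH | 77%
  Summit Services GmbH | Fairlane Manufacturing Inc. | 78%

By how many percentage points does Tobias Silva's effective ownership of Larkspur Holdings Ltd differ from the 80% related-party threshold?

By parent–child attribution (R1), Tobias Silva is treated as also owning Callum Silva's interest in Summit Services GmbH, giving 15% + 77% = 92%.
By parent–child attribution (R1), Tobias Silva is treated as also owning Callum Silva's interest in Wildmere Capital LLC, giving 65% + 35% = 100%.
By parent–child attribution (R1), Tobias Silva is treated as owning Callum Silva's 30% interest in Larkspur Holdings Ltd.
Chain via Summit Services GmbH → Fairlane Manufacturing Inc. (R3): 92% × 78% × 32% = 22.9632% of Larkspur Holdings Ltd.
Chain via Wildmere Capital LLC → Oakhollow Trust (R3): 100% × 28% × 29% = 8.12% of Larkspur Holdings Ltd.
Direct interest in Larkspur Holdings Ltd: 30%.
Aggregating (R2): 22.9632% + 8.12% + 30% = 61.0832%.
61.0832% falls short of the 80% threshold by 18.9168 percentage points.

18.9168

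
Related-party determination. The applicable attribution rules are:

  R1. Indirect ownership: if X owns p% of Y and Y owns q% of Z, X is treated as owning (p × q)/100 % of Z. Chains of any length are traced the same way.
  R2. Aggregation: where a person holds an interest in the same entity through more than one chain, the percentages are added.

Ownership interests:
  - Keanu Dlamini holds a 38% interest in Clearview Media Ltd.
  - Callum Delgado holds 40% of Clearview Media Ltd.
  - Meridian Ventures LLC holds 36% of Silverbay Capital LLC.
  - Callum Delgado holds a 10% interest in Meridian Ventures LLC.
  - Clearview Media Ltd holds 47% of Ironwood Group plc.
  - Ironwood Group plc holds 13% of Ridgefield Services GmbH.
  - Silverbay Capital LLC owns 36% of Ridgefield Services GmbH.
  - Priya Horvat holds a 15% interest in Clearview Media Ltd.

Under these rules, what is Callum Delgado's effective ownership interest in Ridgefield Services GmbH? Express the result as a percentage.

3.74%

Chain via Clearview Media Ltd → Ironwood Group plc (R1): 40% × 47% × 13% = 2.444% of Ridgefield Services GmbH.
Chain via Meridian Ventures LLC → Silverbay Capital LLC (R1): 10% × 36% × 36% = 1.296% of Ridgefield Services GmbH.
Aggregating (R2): 2.444% + 1.296% = 3.74%.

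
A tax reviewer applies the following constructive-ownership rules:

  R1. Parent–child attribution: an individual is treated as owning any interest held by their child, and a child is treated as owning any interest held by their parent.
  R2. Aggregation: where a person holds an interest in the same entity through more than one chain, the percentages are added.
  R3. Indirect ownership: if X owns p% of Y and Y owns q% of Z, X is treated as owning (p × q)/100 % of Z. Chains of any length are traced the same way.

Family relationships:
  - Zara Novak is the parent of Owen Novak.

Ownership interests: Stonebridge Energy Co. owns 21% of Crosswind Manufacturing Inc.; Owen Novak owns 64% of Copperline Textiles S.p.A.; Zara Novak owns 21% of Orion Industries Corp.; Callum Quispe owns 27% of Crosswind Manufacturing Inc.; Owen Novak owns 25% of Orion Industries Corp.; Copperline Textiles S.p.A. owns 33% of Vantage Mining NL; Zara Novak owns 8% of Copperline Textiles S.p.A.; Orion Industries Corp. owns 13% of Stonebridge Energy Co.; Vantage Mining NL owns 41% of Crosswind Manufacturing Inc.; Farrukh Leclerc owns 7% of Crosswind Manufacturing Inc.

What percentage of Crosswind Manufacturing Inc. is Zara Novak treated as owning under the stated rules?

10.9974%

By parent–child attribution (R1), Zara Novak is treated as also owning Owen Novak's interest in Copperline Textiles S.p.A, giving 8% + 64% = 72%.
By parent–child attribution (R1), Zara Novak is treated as also owning Owen Novak's interest in Orion Industries Corp, giving 21% + 25% = 46%.
Chain via Copperline Textiles S.p.A. → Vantage Mining NL (R3): 72% × 33% × 41% = 9.7416% of Crosswind Manufacturing Inc.
Chain via Orion Industries Corp. → Stonebridge Energy Co. (R3): 46% × 13% × 21% = 1.2558% of Crosswind Manufacturing Inc.
Aggregating (R2): 9.7416% + 1.2558% = 10.9974%.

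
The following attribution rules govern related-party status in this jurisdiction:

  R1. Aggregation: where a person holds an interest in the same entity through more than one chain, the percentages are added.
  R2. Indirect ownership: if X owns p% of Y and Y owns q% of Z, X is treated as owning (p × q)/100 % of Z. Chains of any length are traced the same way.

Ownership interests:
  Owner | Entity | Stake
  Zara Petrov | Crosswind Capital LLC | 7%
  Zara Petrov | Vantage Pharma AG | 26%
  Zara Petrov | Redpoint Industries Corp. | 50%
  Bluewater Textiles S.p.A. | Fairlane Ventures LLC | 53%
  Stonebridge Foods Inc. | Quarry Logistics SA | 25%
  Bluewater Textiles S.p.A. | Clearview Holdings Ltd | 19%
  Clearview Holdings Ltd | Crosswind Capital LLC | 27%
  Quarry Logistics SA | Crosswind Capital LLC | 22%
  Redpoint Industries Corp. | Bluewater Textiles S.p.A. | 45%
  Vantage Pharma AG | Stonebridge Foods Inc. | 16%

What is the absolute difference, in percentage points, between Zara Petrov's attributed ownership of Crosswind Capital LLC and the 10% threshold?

Chain via Vantage Pharma AG → Stonebridge Foods Inc. → Quarry Logistics SA (R2): 26% × 16% × 25% × 22% = 0.2288% of Crosswind Capital LLC.
Chain via Redpoint Industries Corp. → Bluewater Textiles S.p.A. → Clearview Holdings Ltd (R2): 50% × 45% × 19% × 27% = 1.15425% of Crosswind Capital LLC.
Direct interest in Crosswind Capital LLC: 7%.
Aggregating (R1): 0.2288% + 1.15425% + 7% = 8.38305%.
8.38305% falls short of the 10% threshold by 1.61695 percentage points.

1.61695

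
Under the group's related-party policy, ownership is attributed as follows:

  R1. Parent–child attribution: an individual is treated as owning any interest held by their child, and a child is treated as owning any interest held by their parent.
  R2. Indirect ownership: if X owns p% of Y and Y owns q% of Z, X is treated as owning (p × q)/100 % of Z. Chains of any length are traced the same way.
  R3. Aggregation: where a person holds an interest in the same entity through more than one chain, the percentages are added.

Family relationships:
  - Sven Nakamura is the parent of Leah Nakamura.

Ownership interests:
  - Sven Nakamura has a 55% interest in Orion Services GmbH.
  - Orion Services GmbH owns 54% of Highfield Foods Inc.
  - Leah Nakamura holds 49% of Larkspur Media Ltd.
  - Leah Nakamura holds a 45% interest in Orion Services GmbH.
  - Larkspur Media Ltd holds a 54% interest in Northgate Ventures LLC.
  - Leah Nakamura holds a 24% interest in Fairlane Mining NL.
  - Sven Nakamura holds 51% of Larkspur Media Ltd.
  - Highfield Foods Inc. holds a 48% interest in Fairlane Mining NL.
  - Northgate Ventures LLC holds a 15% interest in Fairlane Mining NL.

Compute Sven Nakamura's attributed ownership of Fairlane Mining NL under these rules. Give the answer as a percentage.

By parent–child attribution (R1), Sven Nakamura is treated as also owning Leah Nakamura's interest in Larkspur Media Ltd, giving 51% + 49% = 100%.
By parent–child attribution (R1), Sven Nakamura is treated as also owning Leah Nakamura's interest in Orion Services GmbH, giving 55% + 45% = 100%.
By parent–child attribution (R1), Sven Nakamura is treated as owning Leah Nakamura's 24% interest in Fairlane Mining NL.
Chain via Larkspur Media Ltd → Northgate Ventures LLC (R2): 100% × 54% × 15% = 8.1% of Fairlane Mining NL.
Chain via Orion Services GmbH → Highfield Foods Inc. (R2): 100% × 54% × 48% = 25.92% of Fairlane Mining NL.
Direct interest in Fairlane Mining NL: 24%.
Aggregating (R3): 8.1% + 25.92% + 24% = 58.02%.

58.02%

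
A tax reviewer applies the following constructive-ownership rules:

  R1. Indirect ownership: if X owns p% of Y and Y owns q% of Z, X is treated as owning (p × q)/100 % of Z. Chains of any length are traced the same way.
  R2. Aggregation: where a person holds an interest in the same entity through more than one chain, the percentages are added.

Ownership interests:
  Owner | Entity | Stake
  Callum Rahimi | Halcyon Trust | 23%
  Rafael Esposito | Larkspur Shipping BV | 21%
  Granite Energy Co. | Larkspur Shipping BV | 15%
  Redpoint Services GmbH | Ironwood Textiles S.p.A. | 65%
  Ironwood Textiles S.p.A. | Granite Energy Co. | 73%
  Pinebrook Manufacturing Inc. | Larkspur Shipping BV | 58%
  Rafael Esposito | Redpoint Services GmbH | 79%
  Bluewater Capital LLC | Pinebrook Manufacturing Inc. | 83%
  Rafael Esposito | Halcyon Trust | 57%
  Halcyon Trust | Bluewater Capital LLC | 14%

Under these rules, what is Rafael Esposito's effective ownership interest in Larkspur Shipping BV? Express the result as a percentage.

Chain via Redpoint Services GmbH → Ironwood Textiles S.p.A. → Granite Energy Co. (R1): 79% × 65% × 73% × 15% = 5.622825% of Larkspur Shipping BV.
Chain via Halcyon Trust → Bluewater Capital LLC → Pinebrook Manufacturing Inc. (R1): 57% × 14% × 83% × 58% = 3.841572% of Larkspur Shipping BV.
Direct interest in Larkspur Shipping BV: 21%.
Aggregating (R2): 5.622825% + 3.841572% + 21% = 30.464397%.

30.464397%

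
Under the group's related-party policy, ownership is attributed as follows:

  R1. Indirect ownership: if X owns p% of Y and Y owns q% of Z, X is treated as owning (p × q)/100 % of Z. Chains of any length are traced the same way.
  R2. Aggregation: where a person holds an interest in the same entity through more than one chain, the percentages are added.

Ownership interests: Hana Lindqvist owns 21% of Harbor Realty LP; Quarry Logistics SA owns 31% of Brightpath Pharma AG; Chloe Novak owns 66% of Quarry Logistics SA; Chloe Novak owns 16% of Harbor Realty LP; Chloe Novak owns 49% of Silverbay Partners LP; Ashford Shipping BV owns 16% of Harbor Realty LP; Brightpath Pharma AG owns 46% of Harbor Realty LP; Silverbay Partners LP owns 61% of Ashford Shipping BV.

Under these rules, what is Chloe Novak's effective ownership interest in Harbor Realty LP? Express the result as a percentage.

30.194%

Chain via Quarry Logistics SA → Brightpath Pharma AG (R1): 66% × 31% × 46% = 9.4116% of Harbor Realty LP.
Chain via Silverbay Partners LP → Ashford Shipping BV (R1): 49% × 61% × 16% = 4.7824% of Harbor Realty LP.
Direct interest in Harbor Realty LP: 16%.
Aggregating (R2): 9.4116% + 4.7824% + 16% = 30.194%.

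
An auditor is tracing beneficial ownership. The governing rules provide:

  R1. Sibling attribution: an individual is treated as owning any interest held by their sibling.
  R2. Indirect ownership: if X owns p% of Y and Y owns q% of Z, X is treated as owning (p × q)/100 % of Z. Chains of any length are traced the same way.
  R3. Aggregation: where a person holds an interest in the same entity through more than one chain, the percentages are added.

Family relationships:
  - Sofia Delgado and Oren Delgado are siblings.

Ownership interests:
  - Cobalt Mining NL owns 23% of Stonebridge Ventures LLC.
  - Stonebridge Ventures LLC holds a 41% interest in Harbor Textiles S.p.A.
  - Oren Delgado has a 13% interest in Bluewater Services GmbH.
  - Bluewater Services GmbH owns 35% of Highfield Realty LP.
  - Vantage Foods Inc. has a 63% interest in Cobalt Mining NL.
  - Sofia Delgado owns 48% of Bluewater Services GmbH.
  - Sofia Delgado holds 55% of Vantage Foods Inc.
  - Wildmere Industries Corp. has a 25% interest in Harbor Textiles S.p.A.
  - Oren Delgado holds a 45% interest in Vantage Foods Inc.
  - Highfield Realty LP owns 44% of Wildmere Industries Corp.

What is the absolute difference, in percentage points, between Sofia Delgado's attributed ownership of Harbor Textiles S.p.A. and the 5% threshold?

3.2894

By sibling attribution (R1), Sofia Delgado is treated as also owning Oren Delgado's interest in Bluewater Services GmbH, giving 48% + 13% = 61%.
By sibling attribution (R1), Sofia Delgado is treated as also owning Oren Delgado's interest in Vantage Foods Inc, giving 55% + 45% = 100%.
Chain via Bluewater Services GmbH → Highfield Realty LP → Wildmere Industries Corp. (R2): 61% × 35% × 44% × 25% = 2.3485% of Harbor Textiles S.p.A.
Chain via Vantage Foods Inc. → Cobalt Mining NL → Stonebridge Ventures LLC (R2): 100% × 63% × 23% × 41% = 5.9409% of Harbor Textiles S.p.A.
Aggregating (R3): 2.3485% + 5.9409% = 8.2894%.
8.2894% exceeds the 5% threshold by 3.2894 percentage points.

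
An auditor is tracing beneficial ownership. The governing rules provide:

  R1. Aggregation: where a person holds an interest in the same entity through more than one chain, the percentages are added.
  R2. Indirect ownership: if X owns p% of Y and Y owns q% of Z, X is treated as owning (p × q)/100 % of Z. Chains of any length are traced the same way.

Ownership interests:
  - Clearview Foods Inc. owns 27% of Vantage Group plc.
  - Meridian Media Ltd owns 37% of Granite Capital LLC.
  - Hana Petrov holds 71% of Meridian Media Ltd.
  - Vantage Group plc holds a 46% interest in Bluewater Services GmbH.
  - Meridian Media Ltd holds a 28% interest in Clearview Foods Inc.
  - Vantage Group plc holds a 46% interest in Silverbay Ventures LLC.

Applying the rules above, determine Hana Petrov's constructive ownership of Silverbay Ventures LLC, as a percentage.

Chain via Meridian Media Ltd → Clearview Foods Inc. → Vantage Group plc (R2): 71% × 28% × 27% × 46% = 2.469096% of Silverbay Ventures LLC.

2.469096%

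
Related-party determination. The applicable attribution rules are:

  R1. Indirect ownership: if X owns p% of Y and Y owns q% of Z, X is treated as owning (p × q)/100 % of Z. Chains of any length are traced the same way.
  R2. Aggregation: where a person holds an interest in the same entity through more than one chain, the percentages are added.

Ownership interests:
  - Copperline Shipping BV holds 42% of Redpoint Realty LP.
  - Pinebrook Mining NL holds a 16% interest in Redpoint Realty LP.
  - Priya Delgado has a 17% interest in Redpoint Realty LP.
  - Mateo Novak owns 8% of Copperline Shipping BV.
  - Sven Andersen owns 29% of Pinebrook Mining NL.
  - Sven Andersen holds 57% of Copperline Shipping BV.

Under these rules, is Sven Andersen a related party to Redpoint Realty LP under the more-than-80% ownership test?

Chain via Pinebrook Mining NL (R1): 29% × 16% = 4.64% of Redpoint Realty LP.
Chain via Copperline Shipping BV (R1): 57% × 42% = 23.94% of Redpoint Realty LP.
Aggregating (R2): 4.64% + 23.94% = 28.58%.
28.58% does not exceed the 80% threshold, so Sven is not a related party to Redpoint Realty LP.

No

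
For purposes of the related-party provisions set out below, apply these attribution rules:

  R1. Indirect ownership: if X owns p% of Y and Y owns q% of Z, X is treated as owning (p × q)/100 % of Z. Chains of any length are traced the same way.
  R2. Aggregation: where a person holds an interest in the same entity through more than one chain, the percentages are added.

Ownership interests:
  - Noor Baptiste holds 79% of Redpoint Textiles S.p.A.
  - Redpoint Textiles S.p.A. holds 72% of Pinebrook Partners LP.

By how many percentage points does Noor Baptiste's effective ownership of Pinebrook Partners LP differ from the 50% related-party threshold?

Chain via Redpoint Textiles S.p.A. (R1): 79% × 72% = 56.88% of Pinebrook Partners LP.
56.88% exceeds the 50% threshold by 6.88 percentage points.

6.88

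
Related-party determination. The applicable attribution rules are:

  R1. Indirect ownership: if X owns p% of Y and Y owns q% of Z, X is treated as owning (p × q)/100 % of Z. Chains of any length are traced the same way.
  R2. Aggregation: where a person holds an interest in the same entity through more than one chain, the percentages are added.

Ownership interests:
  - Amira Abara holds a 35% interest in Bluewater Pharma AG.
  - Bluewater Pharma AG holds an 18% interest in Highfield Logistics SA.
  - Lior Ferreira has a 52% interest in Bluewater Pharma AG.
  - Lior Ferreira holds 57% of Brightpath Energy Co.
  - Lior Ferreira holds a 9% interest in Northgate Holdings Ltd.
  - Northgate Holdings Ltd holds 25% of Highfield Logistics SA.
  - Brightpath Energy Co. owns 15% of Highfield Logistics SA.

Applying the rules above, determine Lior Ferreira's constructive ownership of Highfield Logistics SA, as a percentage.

20.16%

Chain via Brightpath Energy Co. (R1): 57% × 15% = 8.55% of Highfield Logistics SA.
Chain via Northgate Holdings Ltd (R1): 9% × 25% = 2.25% of Highfield Logistics SA.
Chain via Bluewater Pharma AG (R1): 52% × 18% = 9.36% of Highfield Logistics SA.
Aggregating (R2): 8.55% + 2.25% + 9.36% = 20.16%.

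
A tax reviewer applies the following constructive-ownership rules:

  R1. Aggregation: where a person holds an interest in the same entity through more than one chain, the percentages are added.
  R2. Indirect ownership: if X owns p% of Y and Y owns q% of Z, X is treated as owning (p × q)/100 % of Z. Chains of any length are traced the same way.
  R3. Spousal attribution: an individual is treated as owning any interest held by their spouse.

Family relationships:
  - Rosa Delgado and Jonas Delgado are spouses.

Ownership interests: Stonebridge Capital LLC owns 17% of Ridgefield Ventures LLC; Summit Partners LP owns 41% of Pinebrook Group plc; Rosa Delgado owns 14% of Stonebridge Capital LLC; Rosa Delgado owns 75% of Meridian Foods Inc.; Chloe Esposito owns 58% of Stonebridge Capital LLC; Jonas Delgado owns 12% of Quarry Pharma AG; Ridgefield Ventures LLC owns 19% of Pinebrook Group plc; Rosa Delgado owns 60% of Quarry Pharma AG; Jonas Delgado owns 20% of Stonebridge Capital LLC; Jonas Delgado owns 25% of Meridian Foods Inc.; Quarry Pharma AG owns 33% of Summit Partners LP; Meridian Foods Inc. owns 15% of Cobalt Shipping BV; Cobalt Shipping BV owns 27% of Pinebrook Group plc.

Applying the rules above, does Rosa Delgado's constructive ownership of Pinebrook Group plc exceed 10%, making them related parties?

Yes

By spousal attribution (R3), Rosa Delgado is treated as also owning Jonas Delgado's interest in Quarry Pharma AG, giving 60% + 12% = 72%.
By spousal attribution (R3), Rosa Delgado is treated as also owning Jonas Delgado's interest in Stonebridge Capital LLC, giving 14% + 20% = 34%.
By spousal attribution (R3), Rosa Delgado is treated as also owning Jonas Delgado's interest in Meridian Foods Inc, giving 75% + 25% = 100%.
Chain via Quarry Pharma AG → Summit Partners LP (R2): 72% × 33% × 41% = 9.7416% of Pinebrook Group plc.
Chain via Stonebridge Capital LLC → Ridgefield Ventures LLC (R2): 34% × 17% × 19% = 1.0982% of Pinebrook Group plc.
Chain via Meridian Foods Inc. → Cobalt Shipping BV (R2): 100% × 15% × 27% = 4.05% of Pinebrook Group plc.
Aggregating (R1): 9.7416% + 1.0982% + 4.05% = 14.8898%.
14.8898% exceeds the 10% threshold, so Rosa is a related party to Pinebrook Group plc.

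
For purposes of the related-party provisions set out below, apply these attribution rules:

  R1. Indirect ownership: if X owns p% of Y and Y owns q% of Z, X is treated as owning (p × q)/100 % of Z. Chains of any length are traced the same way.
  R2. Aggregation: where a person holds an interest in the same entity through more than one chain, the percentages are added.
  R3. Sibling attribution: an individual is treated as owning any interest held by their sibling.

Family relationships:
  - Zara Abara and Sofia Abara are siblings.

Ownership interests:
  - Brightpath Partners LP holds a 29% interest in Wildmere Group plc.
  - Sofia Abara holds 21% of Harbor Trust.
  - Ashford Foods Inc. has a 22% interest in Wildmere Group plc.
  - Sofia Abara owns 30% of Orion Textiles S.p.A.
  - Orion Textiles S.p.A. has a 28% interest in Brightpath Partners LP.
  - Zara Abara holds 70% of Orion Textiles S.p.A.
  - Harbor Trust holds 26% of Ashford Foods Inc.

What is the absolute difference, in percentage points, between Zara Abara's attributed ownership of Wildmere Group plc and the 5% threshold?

4.3212

By sibling attribution (R3), Zara Abara is treated as also owning Sofia Abara's interest in Orion Textiles S.p.A, giving 70% + 30% = 100%.
By sibling attribution (R3), Zara Abara is treated as owning Sofia Abara's 21% interest in Harbor Trust.
Chain via Orion Textiles S.p.A. → Brightpath Partners LP (R1): 100% × 28% × 29% = 8.12% of Wildmere Group plc.
Chain via Harbor Trust → Ashford Foods Inc. (R1): 21% × 26% × 22% = 1.2012% of Wildmere Group plc.
Aggregating (R2): 8.12% + 1.2012% = 9.3212%.
9.3212% exceeds the 5% threshold by 4.3212 percentage points.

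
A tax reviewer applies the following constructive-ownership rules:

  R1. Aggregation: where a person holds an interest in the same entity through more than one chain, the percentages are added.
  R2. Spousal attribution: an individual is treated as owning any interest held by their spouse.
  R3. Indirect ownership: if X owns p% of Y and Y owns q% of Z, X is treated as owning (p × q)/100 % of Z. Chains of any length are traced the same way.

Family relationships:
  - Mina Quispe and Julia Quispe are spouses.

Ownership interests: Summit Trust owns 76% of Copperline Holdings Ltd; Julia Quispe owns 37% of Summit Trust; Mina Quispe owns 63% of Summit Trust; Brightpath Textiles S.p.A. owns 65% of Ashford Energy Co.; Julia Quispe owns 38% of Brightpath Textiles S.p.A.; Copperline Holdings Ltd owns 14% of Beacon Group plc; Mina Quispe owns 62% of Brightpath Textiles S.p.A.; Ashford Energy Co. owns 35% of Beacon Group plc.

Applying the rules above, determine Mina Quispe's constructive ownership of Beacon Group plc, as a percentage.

33.39%

By spousal attribution (R2), Mina Quispe is treated as also owning Julia Quispe's interest in Brightpath Textiles S.p.A, giving 62% + 38% = 100%.
By spousal attribution (R2), Mina Quispe is treated as also owning Julia Quispe's interest in Summit Trust, giving 63% + 37% = 100%.
Chain via Brightpath Textiles S.p.A. → Ashford Energy Co. (R3): 100% × 65% × 35% = 22.75% of Beacon Group plc.
Chain via Summit Trust → Copperline Holdings Ltd (R3): 100% × 76% × 14% = 10.64% of Beacon Group plc.
Aggregating (R1): 22.75% + 10.64% = 33.39%.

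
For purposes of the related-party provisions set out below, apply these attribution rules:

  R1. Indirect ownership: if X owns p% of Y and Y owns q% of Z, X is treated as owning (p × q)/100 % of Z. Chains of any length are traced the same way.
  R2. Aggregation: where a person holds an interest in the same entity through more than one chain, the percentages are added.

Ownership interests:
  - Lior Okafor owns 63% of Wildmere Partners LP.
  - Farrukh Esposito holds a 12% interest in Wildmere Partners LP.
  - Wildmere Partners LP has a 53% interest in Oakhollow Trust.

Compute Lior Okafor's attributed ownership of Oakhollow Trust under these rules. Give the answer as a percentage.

Chain via Wildmere Partners LP (R1): 63% × 53% = 33.39% of Oakhollow Trust.

33.39%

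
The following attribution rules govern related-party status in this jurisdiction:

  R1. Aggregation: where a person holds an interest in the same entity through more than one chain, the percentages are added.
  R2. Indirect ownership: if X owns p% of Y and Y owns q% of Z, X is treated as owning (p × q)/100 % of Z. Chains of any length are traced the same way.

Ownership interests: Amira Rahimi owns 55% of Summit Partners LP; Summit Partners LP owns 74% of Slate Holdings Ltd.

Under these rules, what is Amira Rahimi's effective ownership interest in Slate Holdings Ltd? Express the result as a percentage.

40.7%

Chain via Summit Partners LP (R2): 55% × 74% = 40.7% of Slate Holdings Ltd.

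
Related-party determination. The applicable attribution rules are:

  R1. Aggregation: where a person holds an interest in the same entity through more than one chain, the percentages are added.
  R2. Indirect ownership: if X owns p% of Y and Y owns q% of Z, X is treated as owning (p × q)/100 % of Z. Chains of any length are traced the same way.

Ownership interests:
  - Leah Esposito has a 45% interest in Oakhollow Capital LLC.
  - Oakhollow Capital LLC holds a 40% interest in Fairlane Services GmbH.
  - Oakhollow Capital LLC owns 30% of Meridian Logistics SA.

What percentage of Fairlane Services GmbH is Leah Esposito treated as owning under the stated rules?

18%

Chain via Oakhollow Capital LLC (R2): 45% × 40% = 18% of Fairlane Services GmbH.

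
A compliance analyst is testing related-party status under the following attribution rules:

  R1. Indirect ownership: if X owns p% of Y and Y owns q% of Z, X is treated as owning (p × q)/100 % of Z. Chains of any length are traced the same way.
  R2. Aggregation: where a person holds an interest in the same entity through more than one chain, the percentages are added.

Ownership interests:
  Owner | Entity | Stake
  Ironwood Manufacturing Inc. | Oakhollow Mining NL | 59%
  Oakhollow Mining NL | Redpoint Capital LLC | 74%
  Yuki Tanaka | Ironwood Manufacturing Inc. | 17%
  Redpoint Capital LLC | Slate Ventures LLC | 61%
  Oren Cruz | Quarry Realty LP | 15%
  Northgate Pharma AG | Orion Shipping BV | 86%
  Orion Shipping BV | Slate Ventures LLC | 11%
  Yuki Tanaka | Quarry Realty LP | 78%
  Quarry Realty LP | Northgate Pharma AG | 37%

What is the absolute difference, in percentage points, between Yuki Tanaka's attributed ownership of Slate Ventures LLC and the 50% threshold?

Chain via Ironwood Manufacturing Inc. → Oakhollow Mining NL → Redpoint Capital LLC (R1): 17% × 59% × 74% × 61% = 4.527542% of Slate Ventures LLC.
Chain via Quarry Realty LP → Northgate Pharma AG → Orion Shipping BV (R1): 78% × 37% × 86% × 11% = 2.730156% of Slate Ventures LLC.
Aggregating (R2): 4.527542% + 2.730156% = 7.257698%.
7.257698% falls short of the 50% threshold by 42.742302 percentage points.

42.742302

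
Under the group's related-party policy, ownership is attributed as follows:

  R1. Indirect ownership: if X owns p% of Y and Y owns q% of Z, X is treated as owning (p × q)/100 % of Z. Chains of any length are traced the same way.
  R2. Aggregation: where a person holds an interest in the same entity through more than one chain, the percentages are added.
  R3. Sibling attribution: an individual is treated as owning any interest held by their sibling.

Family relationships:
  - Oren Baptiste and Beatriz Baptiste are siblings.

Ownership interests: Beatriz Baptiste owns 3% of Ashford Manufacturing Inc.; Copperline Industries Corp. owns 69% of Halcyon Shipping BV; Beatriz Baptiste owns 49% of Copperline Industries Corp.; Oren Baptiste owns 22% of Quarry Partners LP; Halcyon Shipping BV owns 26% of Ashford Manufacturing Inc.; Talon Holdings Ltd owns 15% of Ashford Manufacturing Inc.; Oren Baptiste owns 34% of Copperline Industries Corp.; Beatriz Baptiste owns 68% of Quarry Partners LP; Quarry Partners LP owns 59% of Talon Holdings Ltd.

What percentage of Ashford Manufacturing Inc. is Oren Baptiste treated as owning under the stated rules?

By sibling attribution (R3), Oren Baptiste is treated as also owning Beatriz Baptiste's interest in Copperline Industries Corp, giving 34% + 49% = 83%.
By sibling attribution (R3), Oren Baptiste is treated as also owning Beatriz Baptiste's interest in Quarry Partners LP, giving 22% + 68% = 90%.
By sibling attribution (R3), Oren Baptiste is treated as owning Beatriz Baptiste's 3% interest in Ashford Manufacturing Inc.
Chain via Copperline Industries Corp. → Halcyon Shipping BV (R1): 83% × 69% × 26% = 14.8902% of Ashford Manufacturing Inc.
Chain via Quarry Partners LP → Talon Holdings Ltd (R1): 90% × 59% × 15% = 7.965% of Ashford Manufacturing Inc.
Direct interest in Ashford Manufacturing Inc: 3%.
Aggregating (R2): 14.8902% + 7.965% + 3% = 25.8552%.

25.8552%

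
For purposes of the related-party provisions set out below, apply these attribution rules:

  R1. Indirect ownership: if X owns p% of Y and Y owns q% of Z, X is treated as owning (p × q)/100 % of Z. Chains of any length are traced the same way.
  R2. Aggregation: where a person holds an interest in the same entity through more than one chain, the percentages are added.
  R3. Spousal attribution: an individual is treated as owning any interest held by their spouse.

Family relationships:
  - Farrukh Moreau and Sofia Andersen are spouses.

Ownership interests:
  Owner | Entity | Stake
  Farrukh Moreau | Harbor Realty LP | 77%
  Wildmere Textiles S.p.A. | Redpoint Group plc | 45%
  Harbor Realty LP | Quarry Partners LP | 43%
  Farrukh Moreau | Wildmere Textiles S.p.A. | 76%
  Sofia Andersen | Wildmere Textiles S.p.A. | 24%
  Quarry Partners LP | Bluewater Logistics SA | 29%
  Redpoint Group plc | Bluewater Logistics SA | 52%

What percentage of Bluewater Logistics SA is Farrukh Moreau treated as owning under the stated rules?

33.0019%

By spousal attribution (R3), Farrukh Moreau is treated as also owning Sofia Andersen's interest in Wildmere Textiles S.p.A, giving 76% + 24% = 100%.
Chain via Wildmere Textiles S.p.A. → Redpoint Group plc (R1): 100% × 45% × 52% = 23.4% of Bluewater Logistics SA.
Chain via Harbor Realty LP → Quarry Partners LP (R1): 77% × 43% × 29% = 9.6019% of Bluewater Logistics SA.
Aggregating (R2): 23.4% + 9.6019% = 33.0019%.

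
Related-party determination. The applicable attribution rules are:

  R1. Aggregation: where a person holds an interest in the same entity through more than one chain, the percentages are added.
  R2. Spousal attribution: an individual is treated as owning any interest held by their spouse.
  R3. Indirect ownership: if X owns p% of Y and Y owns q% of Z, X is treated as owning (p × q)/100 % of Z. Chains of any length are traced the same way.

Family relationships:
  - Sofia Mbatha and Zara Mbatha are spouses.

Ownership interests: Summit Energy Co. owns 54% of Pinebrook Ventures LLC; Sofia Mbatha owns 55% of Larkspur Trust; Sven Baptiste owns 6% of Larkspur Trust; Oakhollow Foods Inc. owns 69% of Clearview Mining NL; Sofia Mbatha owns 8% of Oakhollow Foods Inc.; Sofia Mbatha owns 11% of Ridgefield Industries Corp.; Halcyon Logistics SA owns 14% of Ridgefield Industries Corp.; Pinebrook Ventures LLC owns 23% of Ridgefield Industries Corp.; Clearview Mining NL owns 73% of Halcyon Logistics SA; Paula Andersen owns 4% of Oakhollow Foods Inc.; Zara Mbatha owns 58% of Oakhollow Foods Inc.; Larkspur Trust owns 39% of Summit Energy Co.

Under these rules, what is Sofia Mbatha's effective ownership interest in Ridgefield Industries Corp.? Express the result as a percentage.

18.318278%

By spousal attribution (R2), Sofia Mbatha is treated as also owning Zara Mbatha's interest in Oakhollow Foods Inc, giving 8% + 58% = 66%.
Chain via Larkspur Trust → Summit Energy Co. → Pinebrook Ventures LLC (R3): 55% × 39% × 54% × 23% = 2.66409% of Ridgefield Industries Corp.
Chain via Oakhollow Foods Inc. → Clearview Mining NL → Halcyon Logistics SA (R3): 66% × 69% × 73% × 14% = 4.654188% of Ridgefield Industries Corp.
Direct interest in Ridgefield Industries Corp: 11%.
Aggregating (R1): 2.66409% + 4.654188% + 11% = 18.318278%.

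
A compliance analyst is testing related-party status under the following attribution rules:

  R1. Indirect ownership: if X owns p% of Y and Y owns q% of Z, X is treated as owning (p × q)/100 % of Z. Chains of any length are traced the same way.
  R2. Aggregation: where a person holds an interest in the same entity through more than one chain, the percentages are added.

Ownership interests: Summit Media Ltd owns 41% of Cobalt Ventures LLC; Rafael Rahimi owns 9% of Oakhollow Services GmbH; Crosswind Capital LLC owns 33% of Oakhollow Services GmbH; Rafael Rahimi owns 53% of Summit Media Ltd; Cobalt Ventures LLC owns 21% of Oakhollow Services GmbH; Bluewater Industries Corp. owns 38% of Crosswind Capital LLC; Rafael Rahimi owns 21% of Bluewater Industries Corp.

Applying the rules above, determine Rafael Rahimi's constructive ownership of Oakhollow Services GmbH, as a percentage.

16.1967%

Chain via Summit Media Ltd → Cobalt Ventures LLC (R1): 53% × 41% × 21% = 4.5633% of Oakhollow Services GmbH.
Chain via Bluewater Industries Corp. → Crosswind Capital LLC (R1): 21% × 38% × 33% = 2.6334% of Oakhollow Services GmbH.
Direct interest in Oakhollow Services GmbH: 9%.
Aggregating (R2): 4.5633% + 2.6334% + 9% = 16.1967%.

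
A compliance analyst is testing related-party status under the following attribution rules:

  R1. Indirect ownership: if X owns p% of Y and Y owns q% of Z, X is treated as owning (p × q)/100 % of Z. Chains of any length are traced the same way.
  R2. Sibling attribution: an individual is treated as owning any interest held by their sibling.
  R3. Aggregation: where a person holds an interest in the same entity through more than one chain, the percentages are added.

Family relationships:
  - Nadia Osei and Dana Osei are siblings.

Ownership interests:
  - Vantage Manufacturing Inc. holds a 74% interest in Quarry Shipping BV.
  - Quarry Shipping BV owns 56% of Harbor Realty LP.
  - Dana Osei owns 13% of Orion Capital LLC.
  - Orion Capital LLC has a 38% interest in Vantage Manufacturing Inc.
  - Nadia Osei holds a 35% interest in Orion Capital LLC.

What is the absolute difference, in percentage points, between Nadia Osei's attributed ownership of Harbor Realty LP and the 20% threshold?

By sibling attribution (R2), Nadia Osei is treated as also owning Dana Osei's interest in Orion Capital LLC, giving 35% + 13% = 48%.
Chain via Orion Capital LLC → Vantage Manufacturing Inc. → Quarry Shipping BV (R1): 48% × 38% × 74% × 56% = 7.558656% of Harbor Realty LP.
7.558656% falls short of the 20% threshold by 12.441344 percentage points.

12.441344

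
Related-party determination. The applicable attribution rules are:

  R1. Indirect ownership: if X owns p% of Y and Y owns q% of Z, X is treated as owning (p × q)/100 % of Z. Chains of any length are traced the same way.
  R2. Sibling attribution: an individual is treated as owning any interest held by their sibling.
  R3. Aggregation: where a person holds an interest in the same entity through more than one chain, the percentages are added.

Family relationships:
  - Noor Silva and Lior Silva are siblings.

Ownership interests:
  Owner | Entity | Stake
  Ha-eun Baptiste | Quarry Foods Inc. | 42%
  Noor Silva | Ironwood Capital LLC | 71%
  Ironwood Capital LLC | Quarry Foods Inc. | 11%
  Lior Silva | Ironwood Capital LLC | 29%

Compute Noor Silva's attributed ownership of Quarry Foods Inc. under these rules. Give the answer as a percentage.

By sibling attribution (R2), Noor Silva is treated as also owning Lior Silva's interest in Ironwood Capital LLC, giving 71% + 29% = 100%.
Chain via Ironwood Capital LLC (R1): 100% × 11% = 11% of Quarry Foods Inc.

11%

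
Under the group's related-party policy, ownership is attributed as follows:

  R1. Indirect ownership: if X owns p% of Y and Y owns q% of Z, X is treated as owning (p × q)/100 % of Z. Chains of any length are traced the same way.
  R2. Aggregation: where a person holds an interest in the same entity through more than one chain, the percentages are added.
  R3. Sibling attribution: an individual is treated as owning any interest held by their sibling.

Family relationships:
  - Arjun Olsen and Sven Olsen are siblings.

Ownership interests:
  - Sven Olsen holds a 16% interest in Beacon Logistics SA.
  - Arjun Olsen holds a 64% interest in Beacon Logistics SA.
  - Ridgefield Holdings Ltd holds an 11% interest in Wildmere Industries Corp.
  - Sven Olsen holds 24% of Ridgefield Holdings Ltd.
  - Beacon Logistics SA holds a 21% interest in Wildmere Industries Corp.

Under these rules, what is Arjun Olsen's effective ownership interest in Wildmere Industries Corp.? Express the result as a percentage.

By sibling attribution (R3), Arjun Olsen is treated as also owning Sven Olsen's interest in Beacon Logistics SA, giving 64% + 16% = 80%.
By sibling attribution (R3), Arjun Olsen is treated as owning Sven Olsen's 24% interest in Ridgefield Holdings Ltd.
Chain via Beacon Logistics SA (R1): 80% × 21% = 16.8% of Wildmere Industries Corp.
Chain via Ridgefield Holdings Ltd (R1): 24% × 11% = 2.64% of Wildmere Industries Corp.
Aggregating (R2): 16.8% + 2.64% = 19.44%.

19.44%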